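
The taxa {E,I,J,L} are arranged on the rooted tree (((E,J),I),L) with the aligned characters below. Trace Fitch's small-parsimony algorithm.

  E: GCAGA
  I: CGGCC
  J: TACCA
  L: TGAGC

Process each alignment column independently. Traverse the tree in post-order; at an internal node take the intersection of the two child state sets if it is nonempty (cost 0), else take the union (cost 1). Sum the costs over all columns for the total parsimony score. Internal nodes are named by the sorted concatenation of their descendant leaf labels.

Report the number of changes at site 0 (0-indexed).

EJ@0: {G} ∪ {T} = {G,T} (union, +1)
EIJ@0: {G,T} ∪ {C} = {C,G,T} (union, +1)
EIJL@0: {C,G,T} ∩ {T} = {T} (intersection, +0)
EJ@1: {C} ∪ {A} = {A,C} (union, +1)
EIJ@1: {A,C} ∪ {G} = {A,C,G} (union, +1)
EIJL@1: {A,C,G} ∩ {G} = {G} (intersection, +0)
EJ@2: {A} ∪ {C} = {A,C} (union, +1)
EIJ@2: {A,C} ∪ {G} = {A,C,G} (union, +1)
EIJL@2: {A,C,G} ∩ {A} = {A} (intersection, +0)
EJ@3: {G} ∪ {C} = {C,G} (union, +1)
EIJ@3: {C,G} ∩ {C} = {C} (intersection, +0)
EIJL@3: {C} ∪ {G} = {C,G} (union, +1)
EJ@4: {A} ∩ {A} = {A} (intersection, +0)
EIJ@4: {A} ∪ {C} = {A,C} (union, +1)
EIJL@4: {A,C} ∩ {C} = {C} (intersection, +0)
per-site changes: [2, 2, 2, 2, 1]; total = 9

2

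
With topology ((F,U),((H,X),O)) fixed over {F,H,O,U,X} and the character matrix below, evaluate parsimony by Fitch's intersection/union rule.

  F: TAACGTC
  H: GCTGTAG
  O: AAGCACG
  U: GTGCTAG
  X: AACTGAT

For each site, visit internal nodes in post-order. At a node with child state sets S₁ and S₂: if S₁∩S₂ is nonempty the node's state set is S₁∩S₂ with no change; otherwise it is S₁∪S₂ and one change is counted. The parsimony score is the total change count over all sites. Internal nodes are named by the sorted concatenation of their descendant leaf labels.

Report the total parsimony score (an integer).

17

[col 0] FU: children F:{T}, U:{G} ∪→ {G,T}; cost 1
[col 0] HX: children H:{G}, X:{A} ∪→ {A,G}; cost 1
[col 0] HOX: children HX:{A,G}, O:{A} ∩→ {A}; cost 0
[col 0] FHOUX: children FU:{G,T}, HOX:{A} ∪→ {A,G,T}; cost 1
[col 1] FU: children F:{A}, U:{T} ∪→ {A,T}; cost 1
[col 1] HX: children H:{C}, X:{A} ∪→ {A,C}; cost 1
[col 1] HOX: children HX:{A,C}, O:{A} ∩→ {A}; cost 0
[col 1] FHOUX: children FU:{A,T}, HOX:{A} ∩→ {A}; cost 0
[col 2] FU: children F:{A}, U:{G} ∪→ {A,G}; cost 1
[col 2] HX: children H:{T}, X:{C} ∪→ {C,T}; cost 1
[col 2] HOX: children HX:{C,T}, O:{G} ∪→ {C,G,T}; cost 1
[col 2] FHOUX: children FU:{A,G}, HOX:{C,G,T} ∩→ {G}; cost 0
[col 3] FU: children F:{C}, U:{C} ∩→ {C}; cost 0
[col 3] HX: children H:{G}, X:{T} ∪→ {G,T}; cost 1
[col 3] HOX: children HX:{G,T}, O:{C} ∪→ {C,G,T}; cost 1
[col 3] FHOUX: children FU:{C}, HOX:{C,G,T} ∩→ {C}; cost 0
[col 4] FU: children F:{G}, U:{T} ∪→ {G,T}; cost 1
[col 4] HX: children H:{T}, X:{G} ∪→ {G,T}; cost 1
[col 4] HOX: children HX:{G,T}, O:{A} ∪→ {A,G,T}; cost 1
[col 4] FHOUX: children FU:{G,T}, HOX:{A,G,T} ∩→ {G,T}; cost 0
[col 5] FU: children F:{T}, U:{A} ∪→ {A,T}; cost 1
[col 5] HX: children H:{A}, X:{A} ∩→ {A}; cost 0
[col 5] HOX: children HX:{A}, O:{C} ∪→ {A,C}; cost 1
[col 5] FHOUX: children FU:{A,T}, HOX:{A,C} ∩→ {A}; cost 0
[col 6] FU: children F:{C}, U:{G} ∪→ {C,G}; cost 1
[col 6] HX: children H:{G}, X:{T} ∪→ {G,T}; cost 1
[col 6] HOX: children HX:{G,T}, O:{G} ∩→ {G}; cost 0
[col 6] FHOUX: children FU:{C,G}, HOX:{G} ∩→ {G}; cost 0
per-site changes: [3, 2, 3, 2, 3, 2, 2]; total = 17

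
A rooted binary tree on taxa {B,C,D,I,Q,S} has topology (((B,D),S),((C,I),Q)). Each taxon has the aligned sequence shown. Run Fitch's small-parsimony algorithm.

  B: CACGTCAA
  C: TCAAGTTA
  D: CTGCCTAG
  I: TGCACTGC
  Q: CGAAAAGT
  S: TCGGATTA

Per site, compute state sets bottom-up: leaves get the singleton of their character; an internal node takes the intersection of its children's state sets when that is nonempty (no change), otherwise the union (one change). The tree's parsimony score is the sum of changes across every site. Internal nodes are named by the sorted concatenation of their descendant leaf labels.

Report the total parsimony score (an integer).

23

site 0, node BD: B={C} ∩ D={C} → {C} (+0)
site 0, node BDS: BD={C} ∪ S={T} → {C,T} (+1)
site 0, node CI: C={T} ∩ I={T} → {T} (+0)
site 0, node CIQ: CI={T} ∪ Q={C} → {C,T} (+1)
site 0, node BCDIQS: BDS={C,T} ∩ CIQ={C,T} → {C,T} (+0)
site 1, node BD: B={A} ∪ D={T} → {A,T} (+1)
site 1, node BDS: BD={A,T} ∪ S={C} → {A,C,T} (+1)
site 1, node CI: C={C} ∪ I={G} → {C,G} (+1)
site 1, node CIQ: CI={C,G} ∩ Q={G} → {G} (+0)
site 1, node BCDIQS: BDS={A,C,T} ∪ CIQ={G} → {A,C,G,T} (+1)
site 2, node BD: B={C} ∪ D={G} → {C,G} (+1)
site 2, node BDS: BD={C,G} ∩ S={G} → {G} (+0)
site 2, node CI: C={A} ∪ I={C} → {A,C} (+1)
site 2, node CIQ: CI={A,C} ∩ Q={A} → {A} (+0)
site 2, node BCDIQS: BDS={G} ∪ CIQ={A} → {A,G} (+1)
site 3, node BD: B={G} ∪ D={C} → {C,G} (+1)
site 3, node BDS: BD={C,G} ∩ S={G} → {G} (+0)
site 3, node CI: C={A} ∩ I={A} → {A} (+0)
site 3, node CIQ: CI={A} ∩ Q={A} → {A} (+0)
site 3, node BCDIQS: BDS={G} ∪ CIQ={A} → {A,G} (+1)
site 4, node BD: B={T} ∪ D={C} → {C,T} (+1)
site 4, node BDS: BD={C,T} ∪ S={A} → {A,C,T} (+1)
site 4, node CI: C={G} ∪ I={C} → {C,G} (+1)
site 4, node CIQ: CI={C,G} ∪ Q={A} → {A,C,G} (+1)
site 4, node BCDIQS: BDS={A,C,T} ∩ CIQ={A,C,G} → {A,C} (+0)
site 5, node BD: B={C} ∪ D={T} → {C,T} (+1)
site 5, node BDS: BD={C,T} ∩ S={T} → {T} (+0)
site 5, node CI: C={T} ∩ I={T} → {T} (+0)
site 5, node CIQ: CI={T} ∪ Q={A} → {A,T} (+1)
site 5, node BCDIQS: BDS={T} ∩ CIQ={A,T} → {T} (+0)
site 6, node BD: B={A} ∩ D={A} → {A} (+0)
site 6, node BDS: BD={A} ∪ S={T} → {A,T} (+1)
site 6, node CI: C={T} ∪ I={G} → {G,T} (+1)
site 6, node CIQ: CI={G,T} ∩ Q={G} → {G} (+0)
site 6, node BCDIQS: BDS={A,T} ∪ CIQ={G} → {A,G,T} (+1)
site 7, node BD: B={A} ∪ D={G} → {A,G} (+1)
site 7, node BDS: BD={A,G} ∩ S={A} → {A} (+0)
site 7, node CI: C={A} ∪ I={C} → {A,C} (+1)
site 7, node CIQ: CI={A,C} ∪ Q={T} → {A,C,T} (+1)
site 7, node BCDIQS: BDS={A} ∩ CIQ={A,C,T} → {A} (+0)
per-site changes: [2, 4, 3, 2, 4, 2, 3, 3]; total = 23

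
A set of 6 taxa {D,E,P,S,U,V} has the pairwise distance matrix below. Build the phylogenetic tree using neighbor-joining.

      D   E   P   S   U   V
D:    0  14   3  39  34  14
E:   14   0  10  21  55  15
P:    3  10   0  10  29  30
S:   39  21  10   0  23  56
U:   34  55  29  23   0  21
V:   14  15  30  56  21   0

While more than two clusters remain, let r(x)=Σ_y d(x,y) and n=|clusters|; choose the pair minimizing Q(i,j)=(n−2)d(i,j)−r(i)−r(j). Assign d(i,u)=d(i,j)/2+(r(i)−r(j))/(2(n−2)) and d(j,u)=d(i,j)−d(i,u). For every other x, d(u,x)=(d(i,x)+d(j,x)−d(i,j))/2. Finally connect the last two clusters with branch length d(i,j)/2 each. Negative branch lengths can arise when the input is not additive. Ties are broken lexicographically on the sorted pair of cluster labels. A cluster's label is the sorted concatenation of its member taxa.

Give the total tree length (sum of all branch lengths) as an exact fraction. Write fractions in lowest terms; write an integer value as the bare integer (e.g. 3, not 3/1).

1. join S+U (d=23, Q=-219) ⇒ SU; edges |S|=79/8, |U|=105/8
  updated: d(D,SU)=25, d(E,SU)=53/2, d(P,SU)=8, d(SU,V)=27
2. join P+SU (d=8, Q=-227/2) ⇒ PSU; edges |P|=-23/12, |SU|=119/12
  updated: d(D,PSU)=10, d(E,PSU)=57/4, d(PSU,V)=49/2
3. join D+PSU (d=10, Q=-267/4) ⇒ DPSU; edges |D|=37/16, |PSU|=123/16
  updated: d(DPSU,E)=73/8, d(DPSU,V)=57/4
4. join DPSU+E (d=73/8, Q=-307/8) ⇒ DEPSU; edges |DPSU|=67/16, |E|=79/16
  updated: d(DEPSU,V)=161/16
5. join DEPSU+V (d=161/16) ⇒ DEPSUV; edges |DEPSU|=161/32, |V|=161/32
final tree: (((D:37/16,(P:-23/12,(S:79/8,U:105/8):119/12):123/16):67/16,E:79/16):161/32,V:161/32)
total length: 963/16

963/16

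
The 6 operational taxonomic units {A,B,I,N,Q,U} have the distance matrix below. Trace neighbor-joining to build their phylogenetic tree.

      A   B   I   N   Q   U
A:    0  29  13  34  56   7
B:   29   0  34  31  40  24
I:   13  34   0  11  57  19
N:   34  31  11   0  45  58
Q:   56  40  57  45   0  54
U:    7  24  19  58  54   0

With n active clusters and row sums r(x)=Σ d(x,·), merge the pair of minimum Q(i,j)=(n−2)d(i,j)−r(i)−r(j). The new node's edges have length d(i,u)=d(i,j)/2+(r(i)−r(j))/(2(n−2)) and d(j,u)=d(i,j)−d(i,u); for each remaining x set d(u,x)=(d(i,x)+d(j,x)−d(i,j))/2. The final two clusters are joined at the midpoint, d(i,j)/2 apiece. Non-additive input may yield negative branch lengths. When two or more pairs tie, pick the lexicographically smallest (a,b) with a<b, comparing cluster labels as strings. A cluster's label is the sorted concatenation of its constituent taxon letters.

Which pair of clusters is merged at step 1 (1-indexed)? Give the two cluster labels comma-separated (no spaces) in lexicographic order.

A,U

step 1: merge (A,U) at d=7, Q=-273; branch lengths A→5/8, U→51/8; new cluster AU
  updated: d(AU,B)=23, d(AU,I)=25/2, d(AU,N)=85/2, d(AU,Q)=103/2
step 2: merge (I,N) at d=11, Q=-211; branch lengths I→3, N→8; new cluster IN
  updated: d(AU,IN)=22, d(B,IN)=27, d(IN,Q)=91/2
step 3: merge (AU,IN) at d=22, Q=-147; branch lengths AU→23/2, IN→21/2; new cluster AINU
  updated: d(AINU,B)=14, d(AINU,Q)=75/2
step 4: merge (AINU,B) at d=14, Q=-183/2; branch lengths AINU→23/4, B→33/4; new cluster ABINU
  updated: d(ABINU,Q)=127/4
step 5: merge (ABINU,Q) at d=127/4; branch lengths ABINU→127/8, Q→127/8; new cluster ABINQU
final tree: ((((A:5/8,U:51/8):23/2,(I:3,N:8):21/2):23/4,B:33/4):127/8,Q:127/8)
total length: 343/4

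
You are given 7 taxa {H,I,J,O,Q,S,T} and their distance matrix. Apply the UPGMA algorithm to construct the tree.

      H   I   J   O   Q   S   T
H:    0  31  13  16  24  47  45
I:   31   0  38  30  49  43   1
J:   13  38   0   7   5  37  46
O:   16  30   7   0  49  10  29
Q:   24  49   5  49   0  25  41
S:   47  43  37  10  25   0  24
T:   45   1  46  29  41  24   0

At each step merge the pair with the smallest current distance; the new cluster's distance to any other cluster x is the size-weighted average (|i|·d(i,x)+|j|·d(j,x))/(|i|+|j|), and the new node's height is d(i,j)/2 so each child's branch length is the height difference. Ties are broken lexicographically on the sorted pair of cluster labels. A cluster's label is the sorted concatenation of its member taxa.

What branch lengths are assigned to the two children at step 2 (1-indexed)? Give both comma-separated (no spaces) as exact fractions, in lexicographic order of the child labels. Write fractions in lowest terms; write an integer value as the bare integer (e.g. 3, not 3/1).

iteration 1: select I,T (d=1); attach at lengths (1/2, 1/2); label the merged cluster IT
  updated: d(H,IT)=38, d(IT,J)=42, d(IT,O)=59/2, d(IT,Q)=45, d(IT,S)=67/2
iteration 2: select J,Q (d=5); attach at lengths (5/2, 5/2); label the merged cluster JQ
  updated: d(H,JQ)=37/2, d(IT,JQ)=87/2, d(JQ,O)=28, d(JQ,S)=31
iteration 3: select O,S (d=10); attach at lengths (5, 5); label the merged cluster OS
  updated: d(H,OS)=63/2, d(IT,OS)=63/2, d(JQ,OS)=59/2
iteration 4: select H,JQ (d=37/2); attach at lengths (37/4, 27/4); label the merged cluster HJQ
  updated: d(HJQ,IT)=125/3, d(HJQ,OS)=181/6
iteration 5: select HJQ,OS (d=181/6); attach at lengths (35/6, 121/12); label the merged cluster HJOQS
  updated: d(HJOQS,IT)=188/5
iteration 6: select HJOQS,IT (d=188/5); attach at lengths (223/60, 183/10); label the merged cluster HIJOQST
final tree: (((H:37/4,(J:5/2,Q:5/2):27/4):35/6,(O:5,S:5):121/12):223/60,(I:1/2,T:1/2):183/10)
total length: 1049/15

5/2,5/2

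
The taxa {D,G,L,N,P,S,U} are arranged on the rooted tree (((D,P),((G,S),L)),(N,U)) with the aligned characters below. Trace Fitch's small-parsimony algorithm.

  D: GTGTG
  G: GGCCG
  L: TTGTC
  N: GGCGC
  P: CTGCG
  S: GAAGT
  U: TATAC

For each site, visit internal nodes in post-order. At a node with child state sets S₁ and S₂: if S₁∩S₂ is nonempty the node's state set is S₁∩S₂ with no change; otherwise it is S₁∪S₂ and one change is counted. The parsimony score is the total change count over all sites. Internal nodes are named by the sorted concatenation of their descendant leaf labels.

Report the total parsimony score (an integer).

19

DP@0: {G} ∪ {C} = {C,G} (union, +1)
GS@0: {G} ∩ {G} = {G} (intersection, +0)
GLS@0: {G} ∪ {T} = {G,T} (union, +1)
DGLPS@0: {C,G} ∩ {G,T} = {G} (intersection, +0)
NU@0: {G} ∪ {T} = {G,T} (union, +1)
DGLNPSU@0: {G} ∩ {G,T} = {G} (intersection, +0)
DP@1: {T} ∩ {T} = {T} (intersection, +0)
GS@1: {G} ∪ {A} = {A,G} (union, +1)
GLS@1: {A,G} ∪ {T} = {A,G,T} (union, +1)
DGLPS@1: {T} ∩ {A,G,T} = {T} (intersection, +0)
NU@1: {G} ∪ {A} = {A,G} (union, +1)
DGLNPSU@1: {T} ∪ {A,G} = {A,G,T} (union, +1)
DP@2: {G} ∩ {G} = {G} (intersection, +0)
GS@2: {C} ∪ {A} = {A,C} (union, +1)
GLS@2: {A,C} ∪ {G} = {A,C,G} (union, +1)
DGLPS@2: {G} ∩ {A,C,G} = {G} (intersection, +0)
NU@2: {C} ∪ {T} = {C,T} (union, +1)
DGLNPSU@2: {G} ∪ {C,T} = {C,G,T} (union, +1)
DP@3: {T} ∪ {C} = {C,T} (union, +1)
GS@3: {C} ∪ {G} = {C,G} (union, +1)
GLS@3: {C,G} ∪ {T} = {C,G,T} (union, +1)
DGLPS@3: {C,T} ∩ {C,G,T} = {C,T} (intersection, +0)
NU@3: {G} ∪ {A} = {A,G} (union, +1)
DGLNPSU@3: {C,T} ∪ {A,G} = {A,C,G,T} (union, +1)
DP@4: {G} ∩ {G} = {G} (intersection, +0)
GS@4: {G} ∪ {T} = {G,T} (union, +1)
GLS@4: {G,T} ∪ {C} = {C,G,T} (union, +1)
DGLPS@4: {G} ∩ {C,G,T} = {G} (intersection, +0)
NU@4: {C} ∩ {C} = {C} (intersection, +0)
DGLNPSU@4: {G} ∪ {C} = {C,G} (union, +1)
per-site changes: [3, 4, 4, 5, 3]; total = 19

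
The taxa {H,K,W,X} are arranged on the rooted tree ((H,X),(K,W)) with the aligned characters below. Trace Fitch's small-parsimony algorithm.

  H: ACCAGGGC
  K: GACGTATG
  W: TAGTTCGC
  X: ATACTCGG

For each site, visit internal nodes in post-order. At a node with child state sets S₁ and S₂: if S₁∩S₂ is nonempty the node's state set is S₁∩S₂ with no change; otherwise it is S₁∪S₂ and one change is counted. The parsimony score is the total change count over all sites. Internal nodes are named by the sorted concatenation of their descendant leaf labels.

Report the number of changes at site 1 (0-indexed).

2

[col 0] HX: children H:{A}, X:{A} ∩→ {A}; cost 0
[col 0] KW: children K:{G}, W:{T} ∪→ {G,T}; cost 1
[col 0] HKWX: children HX:{A}, KW:{G,T} ∪→ {A,G,T}; cost 1
[col 1] HX: children H:{C}, X:{T} ∪→ {C,T}; cost 1
[col 1] KW: children K:{A}, W:{A} ∩→ {A}; cost 0
[col 1] HKWX: children HX:{C,T}, KW:{A} ∪→ {A,C,T}; cost 1
[col 2] HX: children H:{C}, X:{A} ∪→ {A,C}; cost 1
[col 2] KW: children K:{C}, W:{G} ∪→ {C,G}; cost 1
[col 2] HKWX: children HX:{A,C}, KW:{C,G} ∩→ {C}; cost 0
[col 3] HX: children H:{A}, X:{C} ∪→ {A,C}; cost 1
[col 3] KW: children K:{G}, W:{T} ∪→ {G,T}; cost 1
[col 3] HKWX: children HX:{A,C}, KW:{G,T} ∪→ {A,C,G,T}; cost 1
[col 4] HX: children H:{G}, X:{T} ∪→ {G,T}; cost 1
[col 4] KW: children K:{T}, W:{T} ∩→ {T}; cost 0
[col 4] HKWX: children HX:{G,T}, KW:{T} ∩→ {T}; cost 0
[col 5] HX: children H:{G}, X:{C} ∪→ {C,G}; cost 1
[col 5] KW: children K:{A}, W:{C} ∪→ {A,C}; cost 1
[col 5] HKWX: children HX:{C,G}, KW:{A,C} ∩→ {C}; cost 0
[col 6] HX: children H:{G}, X:{G} ∩→ {G}; cost 0
[col 6] KW: children K:{T}, W:{G} ∪→ {G,T}; cost 1
[col 6] HKWX: children HX:{G}, KW:{G,T} ∩→ {G}; cost 0
[col 7] HX: children H:{C}, X:{G} ∪→ {C,G}; cost 1
[col 7] KW: children K:{G}, W:{C} ∪→ {C,G}; cost 1
[col 7] HKWX: children HX:{C,G}, KW:{C,G} ∩→ {C,G}; cost 0
per-site changes: [2, 2, 2, 3, 1, 2, 1, 2]; total = 15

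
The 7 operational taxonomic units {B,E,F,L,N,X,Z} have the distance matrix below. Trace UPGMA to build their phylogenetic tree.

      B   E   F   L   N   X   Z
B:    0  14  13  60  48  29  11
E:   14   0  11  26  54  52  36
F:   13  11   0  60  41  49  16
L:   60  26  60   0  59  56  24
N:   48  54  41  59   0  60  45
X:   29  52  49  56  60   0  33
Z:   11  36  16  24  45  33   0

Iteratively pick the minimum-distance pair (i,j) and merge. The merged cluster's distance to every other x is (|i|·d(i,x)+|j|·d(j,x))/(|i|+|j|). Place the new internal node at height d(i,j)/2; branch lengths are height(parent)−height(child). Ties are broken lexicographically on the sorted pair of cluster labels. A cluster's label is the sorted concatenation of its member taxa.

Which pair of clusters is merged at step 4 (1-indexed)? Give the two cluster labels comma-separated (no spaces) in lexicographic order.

iteration 1: select B,Z (d=11); attach at lengths (11/2, 11/2); label the merged cluster BZ
  updated: d(BZ,E)=25, d(BZ,F)=29/2, d(BZ,L)=42, d(BZ,N)=93/2, d(BZ,X)=31
iteration 2: select E,F (d=11); attach at lengths (11/2, 11/2); label the merged cluster EF
  updated: d(BZ,EF)=79/4, d(EF,L)=43, d(EF,N)=95/2, d(EF,X)=101/2
iteration 3: select BZ,EF (d=79/4); attach at lengths (35/8, 35/8); label the merged cluster BEFZ
  updated: d(BEFZ,L)=85/2, d(BEFZ,N)=47, d(BEFZ,X)=163/4
iteration 4: select BEFZ,X (d=163/4); attach at lengths (21/2, 163/8); label the merged cluster BEFXZ
  updated: d(BEFXZ,L)=226/5, d(BEFXZ,N)=248/5
iteration 5: select BEFXZ,L (d=226/5); attach at lengths (89/40, 113/5); label the merged cluster BEFLXZ
  updated: d(BEFLXZ,N)=307/6
iteration 6: select BEFLXZ,N (d=307/6); attach at lengths (179/60, 307/12); label the merged cluster BEFLNXZ
final tree: (((((B:11/2,Z:11/2):35/8,(E:11/2,F:11/2):35/8):21/2,X:163/8):89/40,L:113/5):179/60,N:307/12)
total length: 6901/60

BEFZ,X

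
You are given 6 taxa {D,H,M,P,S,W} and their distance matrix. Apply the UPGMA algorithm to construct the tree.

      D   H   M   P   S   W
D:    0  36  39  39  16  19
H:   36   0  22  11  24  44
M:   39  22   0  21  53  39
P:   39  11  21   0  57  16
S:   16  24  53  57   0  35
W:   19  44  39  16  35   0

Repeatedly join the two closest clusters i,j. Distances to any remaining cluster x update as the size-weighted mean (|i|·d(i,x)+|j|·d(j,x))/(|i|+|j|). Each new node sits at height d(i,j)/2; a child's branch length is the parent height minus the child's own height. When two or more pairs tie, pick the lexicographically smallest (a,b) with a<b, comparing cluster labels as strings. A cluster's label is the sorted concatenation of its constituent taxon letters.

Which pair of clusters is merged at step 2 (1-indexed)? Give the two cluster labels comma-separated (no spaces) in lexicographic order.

D,S

step 1: merge (H,P) at d=11; branch lengths H→11/2, P→11/2; new cluster HP
  updated: d(D,HP)=75/2, d(HP,M)=43/2, d(HP,S)=81/2, d(HP,W)=30
step 2: merge (D,S) at d=16; branch lengths D→8, S→8; new cluster DS
  updated: d(DS,HP)=39, d(DS,M)=46, d(DS,W)=27
step 3: merge (HP,M) at d=43/2; branch lengths HP→21/4, M→43/4; new cluster HMP
  updated: d(DS,HMP)=124/3, d(HMP,W)=33
step 4: merge (DS,W) at d=27; branch lengths DS→11/2, W→27/2; new cluster DSW
  updated: d(DSW,HMP)=347/9
step 5: merge (DSW,HMP) at d=347/9; branch lengths DSW→52/9, HMP→307/36; new cluster DHMPSW
final tree: (((D:8,S:8):11/2,W:27/2):52/9,((H:11/2,P:11/2):21/4,M:43/4):307/36)
total length: 2747/36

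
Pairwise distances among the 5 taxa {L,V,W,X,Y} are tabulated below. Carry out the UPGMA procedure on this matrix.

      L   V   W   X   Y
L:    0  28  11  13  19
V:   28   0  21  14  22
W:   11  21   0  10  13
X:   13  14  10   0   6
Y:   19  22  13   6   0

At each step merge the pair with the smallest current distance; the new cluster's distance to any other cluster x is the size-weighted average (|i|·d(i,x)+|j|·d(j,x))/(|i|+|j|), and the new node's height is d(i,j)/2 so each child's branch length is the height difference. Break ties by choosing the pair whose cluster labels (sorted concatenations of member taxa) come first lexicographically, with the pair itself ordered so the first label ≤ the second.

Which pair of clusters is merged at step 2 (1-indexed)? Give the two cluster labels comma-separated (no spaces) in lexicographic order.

L,W

step 1: merge (X,Y) at d=6; branch lengths X→3, Y→3; new cluster XY
  updated: d(L,XY)=16, d(V,XY)=18, d(W,XY)=23/2
step 2: merge (L,W) at d=11; branch lengths L→11/2, W→11/2; new cluster LW
  updated: d(LW,V)=49/2, d(LW,XY)=55/4
step 3: merge (LW,XY) at d=55/4; branch lengths LW→11/8, XY→31/8; new cluster LWXY
  updated: d(LWXY,V)=85/4
step 4: merge (LWXY,V) at d=85/4; branch lengths LWXY→15/4, V→85/8; new cluster LVWXY
final tree: (((L:11/2,W:11/2):11/8,(X:3,Y:3):31/8):15/4,V:85/8)
total length: 293/8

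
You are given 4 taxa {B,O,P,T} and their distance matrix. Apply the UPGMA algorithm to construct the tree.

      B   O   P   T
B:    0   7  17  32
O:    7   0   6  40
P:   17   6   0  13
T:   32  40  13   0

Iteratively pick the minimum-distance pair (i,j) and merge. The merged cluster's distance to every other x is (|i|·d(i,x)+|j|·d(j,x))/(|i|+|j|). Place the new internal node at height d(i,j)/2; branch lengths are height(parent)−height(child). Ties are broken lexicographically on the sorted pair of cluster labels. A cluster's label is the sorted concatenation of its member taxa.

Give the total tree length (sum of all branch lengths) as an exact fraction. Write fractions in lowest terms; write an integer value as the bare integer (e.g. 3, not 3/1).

iteration 1: select O,P (d=6); attach at lengths (3, 3); label the merged cluster OP
  updated: d(B,OP)=12, d(OP,T)=53/2
iteration 2: select B,OP (d=12); attach at lengths (6, 3); label the merged cluster BOP
  updated: d(BOP,T)=85/3
iteration 3: select BOP,T (d=85/3); attach at lengths (49/6, 85/6); label the merged cluster BOPT
final tree: ((B:6,(O:3,P:3):3):49/6,T:85/6)
total length: 112/3

112/3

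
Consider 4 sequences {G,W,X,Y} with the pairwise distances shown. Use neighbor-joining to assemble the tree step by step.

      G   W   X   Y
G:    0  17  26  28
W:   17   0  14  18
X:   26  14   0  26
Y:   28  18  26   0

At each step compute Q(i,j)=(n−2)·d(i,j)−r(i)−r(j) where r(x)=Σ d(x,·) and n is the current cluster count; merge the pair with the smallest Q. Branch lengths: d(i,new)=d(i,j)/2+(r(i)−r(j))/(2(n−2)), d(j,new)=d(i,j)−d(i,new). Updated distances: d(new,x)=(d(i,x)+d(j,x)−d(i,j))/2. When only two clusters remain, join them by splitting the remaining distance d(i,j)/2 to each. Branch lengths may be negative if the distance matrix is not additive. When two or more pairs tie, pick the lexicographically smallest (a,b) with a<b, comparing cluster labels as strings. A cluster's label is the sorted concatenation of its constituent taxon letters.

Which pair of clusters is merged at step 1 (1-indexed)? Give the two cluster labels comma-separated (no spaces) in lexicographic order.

G,Y

1. join G+Y (d=28, Q=-87) ⇒ GY; edges |G|=55/4, |Y|=57/4
  updated: d(GY,W)=7/2, d(GY,X)=12
2. join GY+W (d=7/2, Q=-59/2) ⇒ GWY; edges |GY|=3/4, |W|=11/4
  updated: d(GWY,X)=45/4
3. join GWY+X (d=45/4) ⇒ GWXY; edges |GWY|=45/8, |X|=45/8
final tree: (((G:55/4,Y:57/4):3/4,W:11/4):45/8,X:45/8)
total length: 171/4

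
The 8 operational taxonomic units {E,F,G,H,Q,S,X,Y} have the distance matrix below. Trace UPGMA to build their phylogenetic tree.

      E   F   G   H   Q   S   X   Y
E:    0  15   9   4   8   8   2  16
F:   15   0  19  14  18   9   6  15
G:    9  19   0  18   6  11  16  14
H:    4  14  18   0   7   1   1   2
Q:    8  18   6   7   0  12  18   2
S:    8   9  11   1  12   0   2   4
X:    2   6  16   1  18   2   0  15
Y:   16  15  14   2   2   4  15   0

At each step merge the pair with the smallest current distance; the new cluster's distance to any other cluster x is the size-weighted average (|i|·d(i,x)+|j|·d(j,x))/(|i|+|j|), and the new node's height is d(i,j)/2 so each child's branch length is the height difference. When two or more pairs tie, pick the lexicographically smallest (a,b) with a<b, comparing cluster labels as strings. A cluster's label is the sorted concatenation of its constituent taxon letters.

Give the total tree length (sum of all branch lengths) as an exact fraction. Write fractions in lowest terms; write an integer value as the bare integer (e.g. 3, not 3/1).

1657/60

1. join H+S (d=1) ⇒ HS; edges |H|=1/2, |S|=1/2
  updated: d(E,HS)=6, d(F,HS)=23/2, d(G,HS)=29/2, d(HS,Q)=19/2, d(HS,X)=3/2, d(HS,Y)=3
2. join HS+X (d=3/2) ⇒ HSX; edges |HS|=1/4, |X|=3/4
  updated: d(E,HSX)=14/3, d(F,HSX)=29/3, d(G,HSX)=15, d(HSX,Q)=37/3, d(HSX,Y)=7
3. join Q+Y (d=2) ⇒ QY; edges |Q|=1, |Y|=1
  updated: d(E,QY)=12, d(F,QY)=33/2, d(G,QY)=10, d(HSX,QY)=29/3
4. join E+HSX (d=14/3) ⇒ EHSX; edges |E|=7/3, |HSX|=19/12
  updated: d(EHSX,F)=11, d(EHSX,G)=27/2, d(EHSX,QY)=41/4
5. join G+QY (d=10) ⇒ GQY; edges |G|=5, |QY|=4
  updated: d(EHSX,GQY)=34/3, d(F,GQY)=52/3
6. join EHSX+F (d=11) ⇒ EFHSX; edges |EHSX|=19/6, |F|=11/2
  updated: d(EFHSX,GQY)=188/15
7. join EFHSX+GQY (d=188/15) ⇒ EFGHQSXY; edges |EFHSX|=23/30, |GQY|=19/15
final tree: (((E:7/3,((H:1/2,S:1/2):1/4,X:3/4):19/12):19/6,F:11/2):23/30,(G:5,(Q:1,Y:1):4):19/15)
total length: 1657/60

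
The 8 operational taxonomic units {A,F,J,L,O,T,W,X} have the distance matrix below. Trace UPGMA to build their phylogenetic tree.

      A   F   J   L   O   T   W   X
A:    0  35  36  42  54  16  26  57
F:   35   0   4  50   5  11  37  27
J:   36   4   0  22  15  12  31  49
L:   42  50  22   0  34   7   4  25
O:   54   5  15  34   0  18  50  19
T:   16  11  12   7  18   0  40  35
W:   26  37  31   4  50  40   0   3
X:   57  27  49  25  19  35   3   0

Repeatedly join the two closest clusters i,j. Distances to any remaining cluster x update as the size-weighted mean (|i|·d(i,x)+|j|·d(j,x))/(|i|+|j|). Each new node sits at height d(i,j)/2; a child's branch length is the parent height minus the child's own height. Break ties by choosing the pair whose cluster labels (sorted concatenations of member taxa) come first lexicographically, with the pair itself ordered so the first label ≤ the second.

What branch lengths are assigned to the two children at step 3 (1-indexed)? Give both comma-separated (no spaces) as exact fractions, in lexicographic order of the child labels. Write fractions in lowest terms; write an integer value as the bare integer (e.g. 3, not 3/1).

iteration 1: select W,X (d=3); attach at lengths (3/2, 3/2); label the merged cluster WX
  updated: d(A,WX)=83/2, d(F,WX)=32, d(J,WX)=40, d(L,WX)=29/2, d(O,WX)=69/2, d(T,WX)=75/2
iteration 2: select F,J (d=4); attach at lengths (2, 2); label the merged cluster FJ
  updated: d(A,FJ)=71/2, d(FJ,L)=36, d(FJ,O)=10, d(FJ,T)=23/2, d(FJ,WX)=36
iteration 3: select L,T (d=7); attach at lengths (7/2, 7/2); label the merged cluster LT
  updated: d(A,LT)=29, d(FJ,LT)=95/4, d(LT,O)=26, d(LT,WX)=26
iteration 4: select FJ,O (d=10); attach at lengths (3, 5); label the merged cluster FJO
  updated: d(A,FJO)=125/3, d(FJO,LT)=49/2, d(FJO,WX)=71/2
iteration 5: select FJO,LT (d=49/2); attach at lengths (29/4, 35/4); label the merged cluster FJLOT
  updated: d(A,FJLOT)=183/5, d(FJLOT,WX)=317/10
iteration 6: select FJLOT,WX (d=317/10); attach at lengths (18/5, 287/20); label the merged cluster FJLOTWX
  updated: d(A,FJLOTWX)=38
iteration 7: select A,FJLOTWX (d=38); attach at lengths (19, 63/20); label the merged cluster AFJLOTWX
final tree: (A:19,((((F:2,J:2):3,O:5):29/4,(L:7/2,T:7/2):35/4):18/5,(W:3/2,X:3/2):287/20):63/20)
total length: 781/10

7/2,7/2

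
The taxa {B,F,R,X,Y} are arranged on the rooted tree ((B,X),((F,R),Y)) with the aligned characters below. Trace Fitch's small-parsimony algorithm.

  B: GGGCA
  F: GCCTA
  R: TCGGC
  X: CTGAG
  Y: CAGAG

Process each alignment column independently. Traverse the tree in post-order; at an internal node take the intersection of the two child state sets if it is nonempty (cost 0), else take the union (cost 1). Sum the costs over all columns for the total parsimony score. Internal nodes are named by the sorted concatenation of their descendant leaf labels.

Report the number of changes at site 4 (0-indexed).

site 0, node BX: B={G} ∪ X={C} → {C,G} (+1)
site 0, node FR: F={G} ∪ R={T} → {G,T} (+1)
site 0, node FRY: FR={G,T} ∪ Y={C} → {C,G,T} (+1)
site 0, node BFRXY: BX={C,G} ∩ FRY={C,G,T} → {C,G} (+0)
site 1, node BX: B={G} ∪ X={T} → {G,T} (+1)
site 1, node FR: F={C} ∩ R={C} → {C} (+0)
site 1, node FRY: FR={C} ∪ Y={A} → {A,C} (+1)
site 1, node BFRXY: BX={G,T} ∪ FRY={A,C} → {A,C,G,T} (+1)
site 2, node BX: B={G} ∩ X={G} → {G} (+0)
site 2, node FR: F={C} ∪ R={G} → {C,G} (+1)
site 2, node FRY: FR={C,G} ∩ Y={G} → {G} (+0)
site 2, node BFRXY: BX={G} ∩ FRY={G} → {G} (+0)
site 3, node BX: B={C} ∪ X={A} → {A,C} (+1)
site 3, node FR: F={T} ∪ R={G} → {G,T} (+1)
site 3, node FRY: FR={G,T} ∪ Y={A} → {A,G,T} (+1)
site 3, node BFRXY: BX={A,C} ∩ FRY={A,G,T} → {A} (+0)
site 4, node BX: B={A} ∪ X={G} → {A,G} (+1)
site 4, node FR: F={A} ∪ R={C} → {A,C} (+1)
site 4, node FRY: FR={A,C} ∪ Y={G} → {A,C,G} (+1)
site 4, node BFRXY: BX={A,G} ∩ FRY={A,C,G} → {A,G} (+0)
per-site changes: [3, 3, 1, 3, 3]; total = 13

3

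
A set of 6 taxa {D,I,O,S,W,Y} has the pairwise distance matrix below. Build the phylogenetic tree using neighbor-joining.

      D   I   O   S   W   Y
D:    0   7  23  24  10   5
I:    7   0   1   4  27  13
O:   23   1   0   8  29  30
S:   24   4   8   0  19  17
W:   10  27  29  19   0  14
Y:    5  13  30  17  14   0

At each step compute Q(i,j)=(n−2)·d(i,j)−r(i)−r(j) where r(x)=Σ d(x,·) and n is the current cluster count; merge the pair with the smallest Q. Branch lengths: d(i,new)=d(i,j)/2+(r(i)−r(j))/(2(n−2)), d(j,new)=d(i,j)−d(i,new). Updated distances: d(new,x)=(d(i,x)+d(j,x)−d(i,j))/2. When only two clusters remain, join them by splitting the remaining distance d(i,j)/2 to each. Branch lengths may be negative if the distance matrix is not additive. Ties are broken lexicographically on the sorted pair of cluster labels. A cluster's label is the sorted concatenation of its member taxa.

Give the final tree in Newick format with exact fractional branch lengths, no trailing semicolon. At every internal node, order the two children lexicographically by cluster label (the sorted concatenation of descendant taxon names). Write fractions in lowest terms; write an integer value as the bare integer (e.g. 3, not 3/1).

(((D:25/16,Y:55/16):23/16,((I:-35/8,O:43/8):13/4,S:9/4):199/16):129/32,W:129/32)

step 1: merge (I,O) at d=1, Q=-139; branch lengths I→-35/8, O→43/8; new cluster IO
  updated: d(D,IO)=29/2, d(IO,S)=11/2, d(IO,W)=55/2, d(IO,Y)=21
step 2: merge (IO,S) at d=11/2, Q=-235/2; branch lengths IO→13/4, S→9/4; new cluster IOS
  updated: d(D,IOS)=33/2, d(IOS,W)=41/2, d(IOS,Y)=65/4
step 3: merge (D,Y) at d=5, Q=-227/4; branch lengths D→25/16, Y→55/16; new cluster DY
  updated: d(DY,IOS)=111/8, d(DY,W)=19/2
step 4: merge (DY,IOS) at d=111/8, Q=-351/8; branch lengths DY→23/16, IOS→199/16; new cluster DIOSY
  updated: d(DIOSY,W)=129/16
step 5: merge (DIOSY,W) at d=129/16; branch lengths DIOSY→129/32, W→129/32; new cluster DIOSWY
final tree: (((D:25/16,Y:55/16):23/16,((I:-35/8,O:43/8):13/4,S:9/4):199/16):129/32,W:129/32)
total length: 535/16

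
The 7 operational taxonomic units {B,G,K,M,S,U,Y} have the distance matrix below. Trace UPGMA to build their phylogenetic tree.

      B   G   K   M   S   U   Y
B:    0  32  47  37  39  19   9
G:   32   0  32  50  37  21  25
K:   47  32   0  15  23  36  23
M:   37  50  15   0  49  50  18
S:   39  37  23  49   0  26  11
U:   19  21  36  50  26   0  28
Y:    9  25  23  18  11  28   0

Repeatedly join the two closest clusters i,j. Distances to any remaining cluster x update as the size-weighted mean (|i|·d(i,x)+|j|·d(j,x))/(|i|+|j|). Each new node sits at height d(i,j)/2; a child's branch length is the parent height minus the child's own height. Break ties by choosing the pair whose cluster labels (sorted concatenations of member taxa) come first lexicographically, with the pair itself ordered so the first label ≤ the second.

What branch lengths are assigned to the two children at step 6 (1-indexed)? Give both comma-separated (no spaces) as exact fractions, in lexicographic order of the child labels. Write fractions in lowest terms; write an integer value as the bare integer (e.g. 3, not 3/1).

1. join B+Y (d=9) ⇒ BY; edges |B|=9/2, |Y|=9/2
  updated: d(BY,G)=57/2, d(BY,K)=35, d(BY,M)=55/2, d(BY,S)=25, d(BY,U)=47/2
2. join K+M (d=15) ⇒ KM; edges |K|=15/2, |M|=15/2
  updated: d(BY,KM)=125/4, d(G,KM)=41, d(KM,S)=36, d(KM,U)=43
3. join G+U (d=21) ⇒ GU; edges |G|=21/2, |U|=21/2
  updated: d(BY,GU)=26, d(GU,KM)=42, d(GU,S)=63/2
4. join BY+S (d=25) ⇒ BSY; edges |BY|=8, |S|=25/2
  updated: d(BSY,GU)=167/6, d(BSY,KM)=197/6
5. join BSY+GU (d=167/6) ⇒ BGSUY; edges |BSY|=17/12, |GU|=41/12
  updated: d(BGSUY,KM)=73/2
6. join BGSUY+KM (d=73/2) ⇒ BGKMSUY; edges |BGSUY|=13/3, |KM|=43/4
final tree: ((((B:9/2,Y:9/2):8,S:25/2):17/12,(G:21/2,U:21/2):41/12):13/3,(K:15/2,M:15/2):43/4)
total length: 1025/12

13/3,43/4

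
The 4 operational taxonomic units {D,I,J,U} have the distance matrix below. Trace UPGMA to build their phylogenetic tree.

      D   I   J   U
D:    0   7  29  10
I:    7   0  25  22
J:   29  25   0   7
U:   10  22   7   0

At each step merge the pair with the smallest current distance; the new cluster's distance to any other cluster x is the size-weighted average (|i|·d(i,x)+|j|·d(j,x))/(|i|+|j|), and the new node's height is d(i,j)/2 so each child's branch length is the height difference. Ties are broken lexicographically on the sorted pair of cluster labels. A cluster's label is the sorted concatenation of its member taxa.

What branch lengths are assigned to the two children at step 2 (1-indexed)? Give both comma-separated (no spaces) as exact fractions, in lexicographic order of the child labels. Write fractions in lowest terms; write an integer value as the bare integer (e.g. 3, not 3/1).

7/2,7/2

1. join D+I (d=7) ⇒ DI; edges |D|=7/2, |I|=7/2
  updated: d(DI,J)=27, d(DI,U)=16
2. join J+U (d=7) ⇒ JU; edges |J|=7/2, |U|=7/2
  updated: d(DI,JU)=43/2
3. join DI+JU (d=43/2) ⇒ DIJU; edges |DI|=29/4, |JU|=29/4
final tree: ((D:7/2,I:7/2):29/4,(J:7/2,U:7/2):29/4)
total length: 57/2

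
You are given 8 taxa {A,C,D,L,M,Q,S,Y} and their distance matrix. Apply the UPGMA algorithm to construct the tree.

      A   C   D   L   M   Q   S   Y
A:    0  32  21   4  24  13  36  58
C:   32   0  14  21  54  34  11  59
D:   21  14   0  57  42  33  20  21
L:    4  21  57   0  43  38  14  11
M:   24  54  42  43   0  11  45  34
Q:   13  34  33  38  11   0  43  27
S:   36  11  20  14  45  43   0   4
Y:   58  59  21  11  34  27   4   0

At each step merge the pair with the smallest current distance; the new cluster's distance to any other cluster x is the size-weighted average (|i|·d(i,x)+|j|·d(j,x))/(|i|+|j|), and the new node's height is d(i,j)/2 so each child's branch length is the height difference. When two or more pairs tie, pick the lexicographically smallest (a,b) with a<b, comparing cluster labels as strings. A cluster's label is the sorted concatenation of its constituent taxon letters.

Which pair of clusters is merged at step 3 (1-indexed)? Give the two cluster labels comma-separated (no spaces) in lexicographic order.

1. join A+L (d=4) ⇒ AL; edges |A|=2, |L|=2
  updated: d(AL,C)=53/2, d(AL,D)=39, d(AL,M)=67/2, d(AL,Q)=51/2, d(AL,S)=25, d(AL,Y)=69/2
2. join S+Y (d=4) ⇒ SY; edges |S|=2, |Y|=2
  updated: d(AL,SY)=119/4, d(C,SY)=35, d(D,SY)=41/2, d(M,SY)=79/2, d(Q,SY)=35
3. join M+Q (d=11) ⇒ MQ; edges |M|=11/2, |Q|=11/2
  updated: d(AL,MQ)=59/2, d(C,MQ)=44, d(D,MQ)=75/2, d(MQ,SY)=149/4
4. join C+D (d=14) ⇒ CD; edges |C|=7, |D|=7
  updated: d(AL,CD)=131/4, d(CD,MQ)=163/4, d(CD,SY)=111/4
5. join CD+SY (d=111/4) ⇒ CDSY; edges |CD|=55/8, |SY|=95/8
  updated: d(AL,CDSY)=125/4, d(CDSY,MQ)=39
6. join AL+MQ (d=59/2) ⇒ ALMQ; edges |AL|=51/4, |MQ|=37/4
  updated: d(ALMQ,CDSY)=281/8
7. join ALMQ+CDSY (d=281/8) ⇒ ACDLMQSY; edges |ALMQ|=45/16, |CDSY|=59/16
final tree: (((A:2,L:2):51/4,(M:11/2,Q:11/2):37/4):45/16,((C:7,D:7):55/8,(S:2,Y:2):95/8):59/16)
total length: 321/4

M,Q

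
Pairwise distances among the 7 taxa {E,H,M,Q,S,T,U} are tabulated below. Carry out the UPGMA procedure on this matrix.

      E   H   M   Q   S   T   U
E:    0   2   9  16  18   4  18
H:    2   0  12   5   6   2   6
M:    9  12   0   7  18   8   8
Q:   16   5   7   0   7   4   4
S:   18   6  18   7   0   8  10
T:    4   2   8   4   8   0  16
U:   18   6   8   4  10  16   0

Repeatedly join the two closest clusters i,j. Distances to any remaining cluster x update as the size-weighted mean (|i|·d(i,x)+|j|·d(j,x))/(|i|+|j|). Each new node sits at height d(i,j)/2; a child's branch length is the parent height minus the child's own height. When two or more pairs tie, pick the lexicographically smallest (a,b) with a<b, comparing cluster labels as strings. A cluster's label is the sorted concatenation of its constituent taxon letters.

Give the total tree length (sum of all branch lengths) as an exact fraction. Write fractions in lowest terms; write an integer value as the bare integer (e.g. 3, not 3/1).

step 1: merge (E,H) at d=2; branch lengths E→1, H→1; new cluster EH
  updated: d(EH,M)=21/2, d(EH,Q)=21/2, d(EH,S)=12, d(EH,T)=3, d(EH,U)=12
step 2: merge (EH,T) at d=3; branch lengths EH→1/2, T→3/2; new cluster EHT
  updated: d(EHT,M)=29/3, d(EHT,Q)=25/3, d(EHT,S)=32/3, d(EHT,U)=40/3
step 3: merge (Q,U) at d=4; branch lengths Q→2, U→2; new cluster QU
  updated: d(EHT,QU)=65/6, d(M,QU)=15/2, d(QU,S)=17/2
step 4: merge (M,QU) at d=15/2; branch lengths M→15/4, QU→7/4; new cluster MQU
  updated: d(EHT,MQU)=94/9, d(MQU,S)=35/3
step 5: merge (EHT,MQU) at d=94/9; branch lengths EHT→67/18, MQU→53/36; new cluster EHMQTU
  updated: d(EHMQTU,S)=67/6
step 6: merge (EHMQTU,S) at d=67/6; branch lengths EHMQTU→13/36, S→67/12; new cluster EHMQSTU
final tree: ((((E:1,H:1):1/2,T:3/2):67/18,(M:15/4,(Q:2,U:2):7/4):53/36):13/36,S:67/12)
total length: 887/36

887/36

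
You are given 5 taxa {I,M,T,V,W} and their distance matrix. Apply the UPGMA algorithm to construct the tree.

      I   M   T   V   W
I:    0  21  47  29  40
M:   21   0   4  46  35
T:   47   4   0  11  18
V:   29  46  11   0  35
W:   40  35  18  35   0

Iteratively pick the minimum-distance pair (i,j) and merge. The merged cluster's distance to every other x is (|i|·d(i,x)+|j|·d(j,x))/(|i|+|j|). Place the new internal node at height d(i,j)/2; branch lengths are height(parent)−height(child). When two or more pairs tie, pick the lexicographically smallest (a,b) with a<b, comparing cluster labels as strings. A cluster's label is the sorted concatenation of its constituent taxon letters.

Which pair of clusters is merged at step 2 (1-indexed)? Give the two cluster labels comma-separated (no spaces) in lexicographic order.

MT,W

step 1: merge (M,T) at d=4; branch lengths M→2, T→2; new cluster MT
  updated: d(I,MT)=34, d(MT,V)=57/2, d(MT,W)=53/2
step 2: merge (MT,W) at d=53/2; branch lengths MT→45/4, W→53/4; new cluster MTW
  updated: d(I,MTW)=36, d(MTW,V)=92/3
step 3: merge (I,V) at d=29; branch lengths I→29/2, V→29/2; new cluster IV
  updated: d(IV,MTW)=100/3
step 4: merge (IV,MTW) at d=100/3; branch lengths IV→13/6, MTW→41/12; new cluster IMTVW
final tree: ((I:29/2,V:29/2):13/6,((M:2,T:2):45/4,W:53/4):41/12)
total length: 757/12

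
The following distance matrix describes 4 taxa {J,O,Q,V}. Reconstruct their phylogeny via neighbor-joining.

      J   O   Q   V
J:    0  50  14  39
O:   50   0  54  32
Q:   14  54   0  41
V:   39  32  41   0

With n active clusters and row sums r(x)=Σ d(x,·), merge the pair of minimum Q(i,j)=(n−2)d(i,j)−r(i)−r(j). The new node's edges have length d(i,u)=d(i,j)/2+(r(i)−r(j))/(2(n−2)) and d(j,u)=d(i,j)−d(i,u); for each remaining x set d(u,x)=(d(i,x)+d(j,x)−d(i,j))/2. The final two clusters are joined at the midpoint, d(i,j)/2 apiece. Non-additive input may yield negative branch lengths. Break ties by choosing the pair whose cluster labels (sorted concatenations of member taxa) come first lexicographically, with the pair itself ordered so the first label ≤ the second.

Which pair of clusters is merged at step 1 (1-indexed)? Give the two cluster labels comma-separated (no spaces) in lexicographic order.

J,Q

iteration 1: select J,Q (d=14, Q=-184); attach at lengths (11/2, 17/2); label the merged cluster JQ
  updated: d(JQ,O)=45, d(JQ,V)=33
iteration 2: select JQ,O (d=45, Q=-110); attach at lengths (23, 22); label the merged cluster JOQ
  updated: d(JOQ,V)=10
iteration 3: select JOQ,V (d=10); attach at lengths (5, 5); label the merged cluster JOQV
final tree: (((J:11/2,Q:17/2):23,O:22):5,V:5)
total length: 69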